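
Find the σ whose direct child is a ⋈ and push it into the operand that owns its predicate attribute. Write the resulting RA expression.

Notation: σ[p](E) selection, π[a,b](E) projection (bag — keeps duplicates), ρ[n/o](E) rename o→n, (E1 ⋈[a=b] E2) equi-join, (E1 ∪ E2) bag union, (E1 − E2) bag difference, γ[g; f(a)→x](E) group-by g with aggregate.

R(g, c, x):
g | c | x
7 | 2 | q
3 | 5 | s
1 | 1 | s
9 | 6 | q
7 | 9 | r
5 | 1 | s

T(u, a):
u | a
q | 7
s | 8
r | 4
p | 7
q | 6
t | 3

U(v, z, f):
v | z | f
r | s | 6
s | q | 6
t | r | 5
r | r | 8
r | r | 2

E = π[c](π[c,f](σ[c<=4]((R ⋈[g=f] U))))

σ filters on c, owned by the left side.
E' = π[c](π[c,f]((σ[c<=4](R) ⋈[g=f] U)))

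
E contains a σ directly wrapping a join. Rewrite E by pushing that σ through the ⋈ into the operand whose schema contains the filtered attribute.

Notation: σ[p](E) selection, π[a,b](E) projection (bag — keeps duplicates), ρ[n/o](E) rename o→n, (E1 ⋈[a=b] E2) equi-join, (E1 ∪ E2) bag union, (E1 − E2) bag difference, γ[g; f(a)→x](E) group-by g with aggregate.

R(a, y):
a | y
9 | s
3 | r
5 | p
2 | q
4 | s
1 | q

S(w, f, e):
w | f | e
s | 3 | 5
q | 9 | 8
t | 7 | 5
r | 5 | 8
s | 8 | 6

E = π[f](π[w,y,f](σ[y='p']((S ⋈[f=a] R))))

σ filters on y, owned by the right side.
E' = π[f](π[w,y,f]((S ⋈[f=a] σ[y='p'](R))))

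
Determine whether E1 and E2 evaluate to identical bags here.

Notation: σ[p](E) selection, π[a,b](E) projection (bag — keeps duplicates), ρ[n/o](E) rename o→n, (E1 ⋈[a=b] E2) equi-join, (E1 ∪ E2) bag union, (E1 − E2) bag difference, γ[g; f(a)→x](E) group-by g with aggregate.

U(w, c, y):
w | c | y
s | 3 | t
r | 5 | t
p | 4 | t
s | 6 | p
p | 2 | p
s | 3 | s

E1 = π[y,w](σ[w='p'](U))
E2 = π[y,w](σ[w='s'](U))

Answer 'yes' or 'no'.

E1 stepwise |·|:
  U → 6
  σ[w='p'](U) → 2
  π[y,w](σ[w='p'](U)) → 2
E2 stepwise |·|:
  U → 6
  σ[w='s'](U) → 3
  π[y,w](σ[w='s'](U)) → 3

E1 result:
y | w
p | p
t | p
E2 result:
y | w
p | s
s | s
t | s
Witness: ('p', 's') appears 0× in E1 but 1× in E2.

no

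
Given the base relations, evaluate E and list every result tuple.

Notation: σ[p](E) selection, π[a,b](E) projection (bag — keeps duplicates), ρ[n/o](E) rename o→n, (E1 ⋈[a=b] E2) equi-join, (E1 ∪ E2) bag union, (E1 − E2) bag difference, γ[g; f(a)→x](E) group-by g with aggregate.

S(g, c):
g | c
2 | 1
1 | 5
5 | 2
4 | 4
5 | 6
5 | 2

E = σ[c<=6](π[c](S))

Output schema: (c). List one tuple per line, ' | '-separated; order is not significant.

Stepwise |·|:
  S → 6
  π[c](S) → 6
  σ[c<=6](π[c](S)) → 6

== RESULT ==
c
1
2
2
4
5
6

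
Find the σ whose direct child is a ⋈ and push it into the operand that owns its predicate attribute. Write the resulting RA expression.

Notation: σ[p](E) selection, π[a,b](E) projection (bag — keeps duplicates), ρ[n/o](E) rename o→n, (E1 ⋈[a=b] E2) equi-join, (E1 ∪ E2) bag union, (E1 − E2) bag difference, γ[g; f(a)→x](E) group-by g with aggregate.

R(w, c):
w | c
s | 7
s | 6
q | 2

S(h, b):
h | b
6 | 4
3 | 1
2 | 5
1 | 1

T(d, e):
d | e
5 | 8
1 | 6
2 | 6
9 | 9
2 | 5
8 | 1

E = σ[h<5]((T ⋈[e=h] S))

σ filters on h, owned by the right side.
E' = (T ⋈[e=h] σ[h<5](S))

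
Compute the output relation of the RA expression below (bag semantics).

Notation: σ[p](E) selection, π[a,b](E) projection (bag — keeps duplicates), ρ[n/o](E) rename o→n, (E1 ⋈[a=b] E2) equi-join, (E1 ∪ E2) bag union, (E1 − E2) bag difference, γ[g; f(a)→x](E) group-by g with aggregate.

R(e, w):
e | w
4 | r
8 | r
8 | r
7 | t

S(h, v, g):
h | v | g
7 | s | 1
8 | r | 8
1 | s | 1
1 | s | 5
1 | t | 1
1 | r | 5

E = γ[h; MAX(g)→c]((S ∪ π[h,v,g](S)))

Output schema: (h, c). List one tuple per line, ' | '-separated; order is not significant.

Stepwise |·|:
  S → 6
  S → 6
  π[h,v,g](S) → 6
  (S ∪ π[h,v,g](S)) → 12
  γ[h; MAX(g)→c]((S ∪ π[h,v,g](S))) → 3

== RESULT ==
h | c
1 | 5
7 | 1
8 | 8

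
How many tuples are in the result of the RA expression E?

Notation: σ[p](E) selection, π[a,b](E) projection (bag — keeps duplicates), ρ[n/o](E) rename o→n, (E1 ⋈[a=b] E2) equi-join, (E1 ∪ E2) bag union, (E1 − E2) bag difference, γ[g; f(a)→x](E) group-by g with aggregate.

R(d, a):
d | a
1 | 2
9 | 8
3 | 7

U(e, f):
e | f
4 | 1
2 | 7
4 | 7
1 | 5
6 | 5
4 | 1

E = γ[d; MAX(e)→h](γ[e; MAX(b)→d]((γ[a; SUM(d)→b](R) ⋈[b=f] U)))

Stepwise |·|:
  R → 3
  γ[a; SUM(d)→b](R) → 3
  U → 6
  (γ[a; SUM(d)→b](R) ⋈[b=f] U) → 2
  γ[e; MAX(b)→d]((γ[a; SUM(d)→b](R) ⋈[b=f] U)) → 1
  γ[d; MAX(e)→h](γ[e; MAX(b)→d]((γ[a; SUM(d)→b](R) ⋈[b=f] U))) → 1

|E| = 1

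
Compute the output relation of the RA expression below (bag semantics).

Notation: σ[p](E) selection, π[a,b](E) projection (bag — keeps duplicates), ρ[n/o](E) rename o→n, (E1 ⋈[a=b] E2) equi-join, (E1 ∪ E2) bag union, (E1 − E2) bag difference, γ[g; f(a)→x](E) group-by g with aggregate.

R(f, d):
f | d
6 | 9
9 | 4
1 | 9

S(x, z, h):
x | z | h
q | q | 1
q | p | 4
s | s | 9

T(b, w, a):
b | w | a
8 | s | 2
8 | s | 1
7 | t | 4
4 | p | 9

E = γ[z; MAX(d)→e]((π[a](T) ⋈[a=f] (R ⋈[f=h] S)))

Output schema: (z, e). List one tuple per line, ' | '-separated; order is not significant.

Stepwise |·|:
  T → 4
  π[a](T) → 4
  R → 3
  S → 3
  (R ⋈[f=h] S) → 2
  (π[a](T) ⋈[a=f] (R ⋈[f=h] S)) → 2
  γ[z; MAX(d)→e]((π[a](T) ⋈[a=f] (R ⋈[f=h] S))) → 2

== RESULT ==
z | e
q | 9
s | 4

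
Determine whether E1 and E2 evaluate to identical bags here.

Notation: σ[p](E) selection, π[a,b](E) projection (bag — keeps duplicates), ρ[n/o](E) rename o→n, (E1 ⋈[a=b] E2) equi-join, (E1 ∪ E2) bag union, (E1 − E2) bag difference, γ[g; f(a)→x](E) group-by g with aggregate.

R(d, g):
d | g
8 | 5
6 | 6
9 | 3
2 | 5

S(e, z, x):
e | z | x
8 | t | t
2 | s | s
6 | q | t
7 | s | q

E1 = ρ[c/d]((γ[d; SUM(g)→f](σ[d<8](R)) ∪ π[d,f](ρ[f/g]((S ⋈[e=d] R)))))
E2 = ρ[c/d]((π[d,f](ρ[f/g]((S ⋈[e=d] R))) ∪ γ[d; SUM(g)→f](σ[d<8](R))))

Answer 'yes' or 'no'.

E1 subexpression sizes:
  R → 4
  σ[d<8](R) → 2
  γ[d; SUM(g)→f](σ[d<8](R)) → 2
  S → 4
  R → 4
  (S ⋈[e=d] R) → 3
  ρ[f/g]((S ⋈[e=d] R)) → 3
  π[d,f](ρ[f/g]((S ⋈[e=d] R))) → 3
  (γ[d; SUM(g)→f](σ[d<8](R)) ∪ π[d,f](ρ[f/g]((S ⋈[e=d] R)))) → 5
  ρ[c/d]((γ[d; SUM(g)→f](σ[d<8](R)) ∪ π[d,f](ρ[f/g]((S ⋈[e=d] R))))) → 5
E2 subexpression sizes:
  S → 4
  R → 4
  (S ⋈[e=d] R) → 3
  ρ[f/g]((S ⋈[e=d] R)) → 3
  π[d,f](ρ[f/g]((S ⋈[e=d] R))) → 3
  R → 4
  σ[d<8](R) → 2
  γ[d; SUM(g)→f](σ[d<8](R)) → 2
  (π[d,f](ρ[f/g]((S ⋈[e=d] R))) ∪ γ[d; SUM(g)→f](σ[d<8](R))) → 5
  ρ[c/d]((π[d,f](ρ[f/g]((S ⋈[e=d] R))) ∪ γ[d; SUM(g)→f](σ[d<8](R)))) → 5

E1 and E2 produce the same multiset:
c | f
2 | 5
2 | 5
6 | 6
6 | 6
8 | 5

yes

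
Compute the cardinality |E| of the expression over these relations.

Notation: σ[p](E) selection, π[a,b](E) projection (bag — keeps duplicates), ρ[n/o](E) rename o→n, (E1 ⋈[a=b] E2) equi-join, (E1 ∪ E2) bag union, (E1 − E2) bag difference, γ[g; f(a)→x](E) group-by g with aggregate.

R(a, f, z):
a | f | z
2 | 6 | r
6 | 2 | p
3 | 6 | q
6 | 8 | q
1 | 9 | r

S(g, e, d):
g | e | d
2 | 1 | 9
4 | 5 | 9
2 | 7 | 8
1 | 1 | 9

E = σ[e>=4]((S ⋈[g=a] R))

Row counts bottom-up:
  S → 4
  R → 5
  (S ⋈[g=a] R) → 3
  σ[e>=4]((S ⋈[g=a] R)) → 1

|E| = 1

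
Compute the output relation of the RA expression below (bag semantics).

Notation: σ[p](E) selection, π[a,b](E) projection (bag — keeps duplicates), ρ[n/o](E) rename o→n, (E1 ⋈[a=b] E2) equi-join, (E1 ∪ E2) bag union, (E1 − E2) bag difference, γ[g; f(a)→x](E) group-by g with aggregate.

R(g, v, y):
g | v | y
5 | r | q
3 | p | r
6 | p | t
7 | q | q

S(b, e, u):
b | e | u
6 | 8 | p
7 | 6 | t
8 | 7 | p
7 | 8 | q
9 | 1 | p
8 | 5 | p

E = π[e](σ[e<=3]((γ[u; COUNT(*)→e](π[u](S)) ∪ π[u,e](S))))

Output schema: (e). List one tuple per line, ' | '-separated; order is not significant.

Stepwise |·|:
  S → 6
  π[u](S) → 6
  γ[u; COUNT(*)→e](π[u](S)) → 3
  S → 6
  π[u,e](S) → 6
  (γ[u; COUNT(*)→e](π[u](S)) ∪ π[u,e](S)) → 9
  σ[e<=3]((γ[u; COUNT(*)→e](π[u](S)) ∪ π[u,e](S))) → 3
  π[e](σ[e<=3]((γ[u; COUNT(*)→e](π[u](S)) ∪ π[u,e](S)))) → 3

== RESULT ==
e
1
1
1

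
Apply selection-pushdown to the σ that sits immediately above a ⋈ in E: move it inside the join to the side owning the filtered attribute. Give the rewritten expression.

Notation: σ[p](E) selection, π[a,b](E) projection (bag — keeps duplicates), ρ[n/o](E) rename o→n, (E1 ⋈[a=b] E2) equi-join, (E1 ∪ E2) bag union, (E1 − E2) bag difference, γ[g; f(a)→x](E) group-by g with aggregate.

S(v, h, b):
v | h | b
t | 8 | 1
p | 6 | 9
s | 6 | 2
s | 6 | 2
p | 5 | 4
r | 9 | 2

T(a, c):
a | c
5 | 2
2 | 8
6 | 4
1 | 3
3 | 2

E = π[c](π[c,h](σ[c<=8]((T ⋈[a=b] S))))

σ filters on c, owned by the left side.
E' = π[c](π[c,h]((σ[c<=8](T) ⋈[a=b] S)))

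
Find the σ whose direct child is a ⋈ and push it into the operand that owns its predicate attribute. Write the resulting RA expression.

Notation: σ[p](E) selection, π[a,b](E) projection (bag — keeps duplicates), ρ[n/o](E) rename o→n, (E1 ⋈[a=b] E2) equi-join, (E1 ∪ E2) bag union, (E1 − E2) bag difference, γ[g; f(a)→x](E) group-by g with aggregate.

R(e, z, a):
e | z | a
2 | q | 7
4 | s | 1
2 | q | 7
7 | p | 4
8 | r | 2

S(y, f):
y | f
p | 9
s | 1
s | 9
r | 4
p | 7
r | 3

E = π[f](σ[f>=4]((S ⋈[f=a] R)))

σ filters on f, owned by the left side.
E' = π[f]((σ[f>=4](S) ⋈[f=a] R))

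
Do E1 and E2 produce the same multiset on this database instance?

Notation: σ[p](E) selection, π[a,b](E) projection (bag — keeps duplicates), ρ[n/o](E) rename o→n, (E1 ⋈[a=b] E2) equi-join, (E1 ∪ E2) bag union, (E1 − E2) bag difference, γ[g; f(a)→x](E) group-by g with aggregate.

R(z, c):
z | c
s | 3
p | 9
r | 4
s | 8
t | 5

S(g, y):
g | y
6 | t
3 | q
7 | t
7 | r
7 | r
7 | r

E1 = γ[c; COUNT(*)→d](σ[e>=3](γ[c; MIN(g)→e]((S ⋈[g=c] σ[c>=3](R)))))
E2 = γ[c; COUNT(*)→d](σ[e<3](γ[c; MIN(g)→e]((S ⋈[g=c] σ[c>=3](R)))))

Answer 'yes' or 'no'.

E1 stepwise |·|:
  S → 6
  R → 5
  σ[c>=3](R) → 5
  (S ⋈[g=c] σ[c>=3](R)) → 1
  γ[c; MIN(g)→e]((S ⋈[g=c] σ[c>=3](R))) → 1
  σ[e>=3](γ[c; MIN(g)→e]((S ⋈[g=c] σ[c>=3](R)))) → 1
  γ[c; COUNT(*)→d](σ[e>=3](γ[c; MIN(g)→e]((S ⋈[g=c] σ[c>=3](R))))) → 1
E2 stepwise |·|:
  S → 6
  R → 5
  σ[c>=3](R) → 5
  (S ⋈[g=c] σ[c>=3](R)) → 1
  γ[c; MIN(g)→e]((S ⋈[g=c] σ[c>=3](R))) → 1
  σ[e<3](γ[c; MIN(g)→e]((S ⋈[g=c] σ[c>=3](R)))) → 0
  γ[c; COUNT(*)→d](σ[e<3](γ[c; MIN(g)→e]((S ⋈[g=c] σ[c>=3](R))))) → 0

E1 result:
c | d
3 | 1
E2 result:
c | d
(0 rows)
Witness: (3, 1) appears 1× in E1 but 0× in E2.

no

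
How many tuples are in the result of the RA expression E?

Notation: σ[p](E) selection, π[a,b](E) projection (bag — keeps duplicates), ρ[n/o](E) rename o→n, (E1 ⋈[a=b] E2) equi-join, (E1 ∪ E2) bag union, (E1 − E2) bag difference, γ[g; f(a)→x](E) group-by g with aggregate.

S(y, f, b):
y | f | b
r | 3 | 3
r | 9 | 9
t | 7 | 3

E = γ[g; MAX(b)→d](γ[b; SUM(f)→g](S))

Stepwise |·|:
  S → 3
  γ[b; SUM(f)→g](S) → 2
  γ[g; MAX(b)→d](γ[b; SUM(f)→g](S)) → 2

|E| = 2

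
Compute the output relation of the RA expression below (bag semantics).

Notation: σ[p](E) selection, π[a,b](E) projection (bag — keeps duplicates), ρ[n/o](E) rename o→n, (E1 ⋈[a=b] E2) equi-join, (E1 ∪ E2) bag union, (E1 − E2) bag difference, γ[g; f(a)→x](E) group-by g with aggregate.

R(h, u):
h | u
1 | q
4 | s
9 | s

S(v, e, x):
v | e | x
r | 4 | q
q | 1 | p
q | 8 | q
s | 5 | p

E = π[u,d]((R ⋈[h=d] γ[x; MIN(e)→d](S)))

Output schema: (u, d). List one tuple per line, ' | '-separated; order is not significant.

Per-node cardinality:
  R → 3
  S → 4
  γ[x; MIN(e)→d](S) → 2
  (R ⋈[h=d] γ[x; MIN(e)→d](S)) → 2
  π[u,d]((R ⋈[h=d] γ[x; MIN(e)→d](S))) → 2

== RESULT ==
u | d
q | 1
s | 4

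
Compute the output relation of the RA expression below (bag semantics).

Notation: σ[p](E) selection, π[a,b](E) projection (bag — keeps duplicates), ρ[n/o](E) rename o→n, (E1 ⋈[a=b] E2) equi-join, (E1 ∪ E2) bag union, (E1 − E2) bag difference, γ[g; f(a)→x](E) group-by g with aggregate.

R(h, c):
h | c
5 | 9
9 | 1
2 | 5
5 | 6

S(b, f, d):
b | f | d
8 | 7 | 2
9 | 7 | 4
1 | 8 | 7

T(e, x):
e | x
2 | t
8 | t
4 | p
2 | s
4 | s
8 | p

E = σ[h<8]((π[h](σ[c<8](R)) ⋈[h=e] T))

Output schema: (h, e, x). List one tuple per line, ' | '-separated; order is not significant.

Subexpression sizes:
  R → 4
  σ[c<8](R) → 3
  π[h](σ[c<8](R)) → 3
  T → 6
  (π[h](σ[c<8](R)) ⋈[h=e] T) → 2
  σ[h<8]((π[h](σ[c<8](R)) ⋈[h=e] T)) → 2

== RESULT ==
h | e | x
2 | 2 | s
2 | 2 | t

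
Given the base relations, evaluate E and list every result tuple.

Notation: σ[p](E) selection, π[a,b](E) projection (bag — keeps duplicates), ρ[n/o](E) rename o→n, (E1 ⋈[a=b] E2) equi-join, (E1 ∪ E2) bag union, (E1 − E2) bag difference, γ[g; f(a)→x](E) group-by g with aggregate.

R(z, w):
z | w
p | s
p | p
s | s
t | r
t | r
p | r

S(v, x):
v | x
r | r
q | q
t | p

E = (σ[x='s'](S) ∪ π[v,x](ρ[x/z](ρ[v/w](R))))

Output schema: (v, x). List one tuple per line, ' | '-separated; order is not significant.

Row counts bottom-up:
  S → 3
  σ[x='s'](S) → 0
  R → 6
  ρ[v/w](R) → 6
  ρ[x/z](ρ[v/w](R)) → 6
  π[v,x](ρ[x/z](ρ[v/w](R))) → 6
  (σ[x='s'](S) ∪ π[v,x](ρ[x/z](ρ[v/w](R)))) → 6

== RESULT ==
v | x
p | p
r | p
r | t
r | t
s | p
s | s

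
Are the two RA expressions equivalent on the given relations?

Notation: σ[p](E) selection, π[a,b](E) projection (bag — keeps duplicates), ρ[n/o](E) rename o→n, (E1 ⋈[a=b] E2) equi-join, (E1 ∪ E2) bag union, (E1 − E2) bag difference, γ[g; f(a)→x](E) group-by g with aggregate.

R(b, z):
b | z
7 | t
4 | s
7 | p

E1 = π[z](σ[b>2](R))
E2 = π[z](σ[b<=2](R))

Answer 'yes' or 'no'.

E1 row counts bottom-up:
  R → 3
  σ[b>2](R) → 3
  π[z](σ[b>2](R)) → 3
E2 row counts bottom-up:
  R → 3
  σ[b<=2](R) → 0
  π[z](σ[b<=2](R)) → 0

E1 result:
z
p
s
t
E2 result:
z
(0 rows)
Witness: ('p',) appears 1× in E1 but 0× in E2.

no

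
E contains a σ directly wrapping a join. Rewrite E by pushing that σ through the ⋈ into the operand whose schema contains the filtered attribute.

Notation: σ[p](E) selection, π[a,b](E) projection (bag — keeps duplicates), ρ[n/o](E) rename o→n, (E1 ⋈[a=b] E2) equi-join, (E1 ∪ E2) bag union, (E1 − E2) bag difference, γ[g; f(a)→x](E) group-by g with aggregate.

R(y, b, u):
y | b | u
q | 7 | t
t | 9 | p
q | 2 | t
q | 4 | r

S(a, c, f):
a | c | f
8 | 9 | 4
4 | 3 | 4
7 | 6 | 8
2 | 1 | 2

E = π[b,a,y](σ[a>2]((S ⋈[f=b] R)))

σ filters on a, owned by the left side.
E' = π[b,a,y]((σ[a>2](S) ⋈[f=b] R))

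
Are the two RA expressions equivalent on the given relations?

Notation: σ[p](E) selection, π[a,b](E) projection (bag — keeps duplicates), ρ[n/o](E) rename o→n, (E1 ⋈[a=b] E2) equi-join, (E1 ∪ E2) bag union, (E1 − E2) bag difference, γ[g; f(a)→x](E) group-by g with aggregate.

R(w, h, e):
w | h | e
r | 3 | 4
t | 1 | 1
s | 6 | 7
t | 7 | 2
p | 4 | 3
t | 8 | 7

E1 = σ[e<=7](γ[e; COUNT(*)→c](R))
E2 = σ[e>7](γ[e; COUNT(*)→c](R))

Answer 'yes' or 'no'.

E1 stepwise |·|:
  R → 6
  γ[e; COUNT(*)→c](R) → 5
  σ[e<=7](γ[e; COUNT(*)→c](R)) → 5
E2 stepwise |·|:
  R → 6
  γ[e; COUNT(*)→c](R) → 5
  σ[e>7](γ[e; COUNT(*)→c](R)) → 0

E1 result:
e | c
1 | 1
2 | 1
3 | 1
4 | 1
7 | 2
E2 result:
e | c
(0 rows)
Witness: (2, 1) appears 1× in E1 but 0× in E2.

no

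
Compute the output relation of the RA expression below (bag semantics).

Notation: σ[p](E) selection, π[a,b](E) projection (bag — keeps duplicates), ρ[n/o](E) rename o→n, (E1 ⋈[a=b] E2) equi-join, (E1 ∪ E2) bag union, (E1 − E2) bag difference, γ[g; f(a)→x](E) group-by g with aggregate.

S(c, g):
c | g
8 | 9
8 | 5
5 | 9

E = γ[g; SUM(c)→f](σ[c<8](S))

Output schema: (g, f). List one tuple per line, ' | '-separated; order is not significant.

Stepwise |·|:
  S → 3
  σ[c<8](S) → 1
  γ[g; SUM(c)→f](σ[c<8](S)) → 1

== RESULT ==
g | f
9 | 5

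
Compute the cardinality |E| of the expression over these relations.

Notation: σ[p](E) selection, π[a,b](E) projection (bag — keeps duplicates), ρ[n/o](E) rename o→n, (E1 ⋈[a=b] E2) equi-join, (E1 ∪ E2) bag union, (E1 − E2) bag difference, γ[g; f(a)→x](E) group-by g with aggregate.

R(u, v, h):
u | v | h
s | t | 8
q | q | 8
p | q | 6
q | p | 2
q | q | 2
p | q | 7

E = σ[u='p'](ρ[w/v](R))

Row counts bottom-up:
  R → 6
  ρ[w/v](R) → 6
  σ[u='p'](ρ[w/v](R)) → 2

|E| = 2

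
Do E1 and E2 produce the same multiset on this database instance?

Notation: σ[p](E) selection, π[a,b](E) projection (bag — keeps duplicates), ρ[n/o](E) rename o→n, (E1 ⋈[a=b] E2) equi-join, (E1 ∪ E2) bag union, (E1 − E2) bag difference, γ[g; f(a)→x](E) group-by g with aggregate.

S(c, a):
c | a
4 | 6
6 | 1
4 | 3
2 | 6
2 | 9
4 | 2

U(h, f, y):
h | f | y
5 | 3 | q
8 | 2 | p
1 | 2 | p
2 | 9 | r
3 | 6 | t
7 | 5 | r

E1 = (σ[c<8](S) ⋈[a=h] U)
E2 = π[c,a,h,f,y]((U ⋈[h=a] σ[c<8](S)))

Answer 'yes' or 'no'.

E1 row counts bottom-up:
  S → 6
  σ[c<8](S) → 6
  U → 6
  (σ[c<8](S) ⋈[a=h] U) → 3
E2 row counts bottom-up:
  U → 6
  S → 6
  σ[c<8](S) → 6
  (U ⋈[h=a] σ[c<8](S)) → 3
  π[c,a,h,f,y]((U ⋈[h=a] σ[c<8](S))) → 3

E1 and E2 produce the same multiset:
c | a | h | f | y
4 | 2 | 2 | 9 | r
4 | 3 | 3 | 6 | t
6 | 1 | 1 | 2 | p

yes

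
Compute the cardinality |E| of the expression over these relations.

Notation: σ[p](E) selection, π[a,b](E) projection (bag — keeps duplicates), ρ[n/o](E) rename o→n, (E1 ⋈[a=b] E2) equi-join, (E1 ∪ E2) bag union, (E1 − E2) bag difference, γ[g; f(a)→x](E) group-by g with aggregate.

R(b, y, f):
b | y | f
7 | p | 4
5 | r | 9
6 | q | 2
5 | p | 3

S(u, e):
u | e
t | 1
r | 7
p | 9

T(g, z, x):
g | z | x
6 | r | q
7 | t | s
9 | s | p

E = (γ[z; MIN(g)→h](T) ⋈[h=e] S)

Row counts bottom-up:
  T → 3
  γ[z; MIN(g)→h](T) → 3
  S → 3
  (γ[z; MIN(g)→h](T) ⋈[h=e] S) → 2

|E| = 2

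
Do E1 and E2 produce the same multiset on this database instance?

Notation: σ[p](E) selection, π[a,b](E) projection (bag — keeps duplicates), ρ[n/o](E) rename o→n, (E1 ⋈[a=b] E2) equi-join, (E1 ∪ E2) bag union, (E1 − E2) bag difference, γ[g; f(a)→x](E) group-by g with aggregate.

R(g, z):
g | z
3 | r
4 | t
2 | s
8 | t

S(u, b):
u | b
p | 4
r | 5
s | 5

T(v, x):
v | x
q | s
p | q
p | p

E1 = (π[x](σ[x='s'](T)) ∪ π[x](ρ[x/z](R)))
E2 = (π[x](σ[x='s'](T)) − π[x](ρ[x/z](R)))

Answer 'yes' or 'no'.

E1 row counts bottom-up:
  T → 3
  σ[x='s'](T) → 1
  π[x](σ[x='s'](T)) → 1
  R → 4
  ρ[x/z](R) → 4
  π[x](ρ[x/z](R)) → 4
  (π[x](σ[x='s'](T)) ∪ π[x](ρ[x/z](R))) → 5
E2 row counts bottom-up:
  T → 3
  σ[x='s'](T) → 1
  π[x](σ[x='s'](T)) → 1
  R → 4
  ρ[x/z](R) → 4
  π[x](ρ[x/z](R)) → 4
  (π[x](σ[x='s'](T)) − π[x](ρ[x/z](R))) → 0

E1 result:
x
r
s
s
t
t
E2 result:
x
(0 rows)
Witness: ('t',) appears 2× in E1 but 0× in E2.

no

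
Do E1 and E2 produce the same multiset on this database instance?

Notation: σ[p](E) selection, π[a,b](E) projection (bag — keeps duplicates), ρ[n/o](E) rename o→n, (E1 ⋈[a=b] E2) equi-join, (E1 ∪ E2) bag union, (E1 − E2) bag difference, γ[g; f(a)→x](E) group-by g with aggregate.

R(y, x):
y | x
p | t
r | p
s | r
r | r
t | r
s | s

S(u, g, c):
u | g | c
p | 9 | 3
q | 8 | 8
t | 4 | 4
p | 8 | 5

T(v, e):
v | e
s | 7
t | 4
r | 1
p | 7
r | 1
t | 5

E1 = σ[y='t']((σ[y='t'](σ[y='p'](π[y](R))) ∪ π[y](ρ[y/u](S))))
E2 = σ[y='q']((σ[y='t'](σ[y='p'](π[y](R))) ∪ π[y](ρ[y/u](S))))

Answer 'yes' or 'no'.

E1 per-node cardinality:
  R → 6
  π[y](R) → 6
  σ[y='p'](π[y](R)) → 1
  σ[y='t'](σ[y='p'](π[y](R))) → 0
  S → 4
  ρ[y/u](S) → 4
  π[y](ρ[y/u](S)) → 4
  (σ[y='t'](σ[y='p'](π[y](R))) ∪ π[y](ρ[y/u](S))) → 4
  σ[y='t']((σ[y='t'](σ[y='p'](π[y](R))) ∪ π[y](ρ[y/u](S)))) → 1
E2 per-node cardinality:
  R → 6
  π[y](R) → 6
  σ[y='p'](π[y](R)) → 1
  σ[y='t'](σ[y='p'](π[y](R))) → 0
  S → 4
  ρ[y/u](S) → 4
  π[y](ρ[y/u](S)) → 4
  (σ[y='t'](σ[y='p'](π[y](R))) ∪ π[y](ρ[y/u](S))) → 4
  σ[y='q']((σ[y='t'](σ[y='p'](π[y](R))) ∪ π[y](ρ[y/u](S)))) → 1

E1 result:
y
t
E2 result:
y
q
Witness: ('t',) appears 1× in E1 but 0× in E2.

no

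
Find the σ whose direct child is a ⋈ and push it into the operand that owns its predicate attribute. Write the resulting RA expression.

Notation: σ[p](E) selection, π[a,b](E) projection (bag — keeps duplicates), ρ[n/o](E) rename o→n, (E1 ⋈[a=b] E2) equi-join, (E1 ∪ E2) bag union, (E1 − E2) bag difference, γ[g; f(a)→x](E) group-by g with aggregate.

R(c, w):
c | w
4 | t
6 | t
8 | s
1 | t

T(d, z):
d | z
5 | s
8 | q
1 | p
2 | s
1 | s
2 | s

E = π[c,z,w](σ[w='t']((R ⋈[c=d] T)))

σ filters on w, owned by the left side.
E' = π[c,z,w]((σ[w='t'](R) ⋈[c=d] T))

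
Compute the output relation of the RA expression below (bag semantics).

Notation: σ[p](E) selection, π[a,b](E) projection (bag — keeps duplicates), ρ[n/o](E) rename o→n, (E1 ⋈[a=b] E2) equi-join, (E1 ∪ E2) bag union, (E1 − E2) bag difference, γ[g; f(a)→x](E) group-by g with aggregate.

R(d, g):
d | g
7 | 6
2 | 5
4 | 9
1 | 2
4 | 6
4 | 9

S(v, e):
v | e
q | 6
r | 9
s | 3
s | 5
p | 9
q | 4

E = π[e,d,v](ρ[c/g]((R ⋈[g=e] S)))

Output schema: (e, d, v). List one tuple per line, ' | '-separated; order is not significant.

Subexpression sizes:
  R → 6
  S → 6
  (R ⋈[g=e] S) → 7
  ρ[c/g]((R ⋈[g=e] S)) → 7
  π[e,d,v](ρ[c/g]((R ⋈[g=e] S))) → 7

== RESULT ==
e | d | v
5 | 2 | s
6 | 4 | q
6 | 7 | q
9 | 4 | p
9 | 4 | p
9 | 4 | r
9 | 4 | r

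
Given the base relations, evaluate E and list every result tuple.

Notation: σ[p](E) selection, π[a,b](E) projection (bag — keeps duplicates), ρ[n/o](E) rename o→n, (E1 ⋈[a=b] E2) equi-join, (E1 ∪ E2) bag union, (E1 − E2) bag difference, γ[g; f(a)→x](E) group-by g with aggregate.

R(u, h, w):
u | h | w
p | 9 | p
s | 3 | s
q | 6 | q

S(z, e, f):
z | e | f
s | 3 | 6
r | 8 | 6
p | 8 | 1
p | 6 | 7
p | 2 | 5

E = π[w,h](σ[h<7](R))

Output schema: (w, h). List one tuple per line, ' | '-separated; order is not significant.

Subexpression sizes:
  R → 3
  σ[h<7](R) → 2
  π[w,h](σ[h<7](R)) → 2

== RESULT ==
w | h
q | 6
s | 3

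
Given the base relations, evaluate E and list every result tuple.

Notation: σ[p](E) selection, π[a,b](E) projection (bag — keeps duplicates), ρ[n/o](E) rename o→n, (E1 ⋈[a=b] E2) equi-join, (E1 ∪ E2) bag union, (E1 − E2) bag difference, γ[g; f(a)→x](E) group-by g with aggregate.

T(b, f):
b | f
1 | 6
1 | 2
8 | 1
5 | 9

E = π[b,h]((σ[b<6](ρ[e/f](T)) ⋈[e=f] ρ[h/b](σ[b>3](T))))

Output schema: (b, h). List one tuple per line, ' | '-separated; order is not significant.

Stepwise |·|:
  T → 4
  ρ[e/f](T) → 4
  σ[b<6](ρ[e/f](T)) → 3
  T → 4
  σ[b>3](T) → 2
  ρ[h/b](σ[b>3](T)) → 2
  (σ[b<6](ρ[e/f](T)) ⋈[e=f] ρ[h/b](σ[b>3](T))) → 1
  π[b,h]((σ[b<6](ρ[e/f](T)) ⋈[e=f] ρ[h/b](σ[b>3](T)))) → 1

== RESULT ==
b | h
5 | 5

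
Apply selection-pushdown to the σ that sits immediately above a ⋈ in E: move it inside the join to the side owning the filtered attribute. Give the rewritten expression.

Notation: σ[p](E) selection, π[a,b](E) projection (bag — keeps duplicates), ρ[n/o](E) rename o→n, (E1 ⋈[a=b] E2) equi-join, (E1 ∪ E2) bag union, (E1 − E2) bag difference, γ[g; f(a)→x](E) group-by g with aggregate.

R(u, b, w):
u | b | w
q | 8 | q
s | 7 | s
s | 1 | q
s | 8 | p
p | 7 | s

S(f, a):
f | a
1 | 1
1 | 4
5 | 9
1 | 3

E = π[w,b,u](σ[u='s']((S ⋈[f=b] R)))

σ filters on u, owned by the right side.
E' = π[w,b,u]((S ⋈[f=b] σ[u='s'](R)))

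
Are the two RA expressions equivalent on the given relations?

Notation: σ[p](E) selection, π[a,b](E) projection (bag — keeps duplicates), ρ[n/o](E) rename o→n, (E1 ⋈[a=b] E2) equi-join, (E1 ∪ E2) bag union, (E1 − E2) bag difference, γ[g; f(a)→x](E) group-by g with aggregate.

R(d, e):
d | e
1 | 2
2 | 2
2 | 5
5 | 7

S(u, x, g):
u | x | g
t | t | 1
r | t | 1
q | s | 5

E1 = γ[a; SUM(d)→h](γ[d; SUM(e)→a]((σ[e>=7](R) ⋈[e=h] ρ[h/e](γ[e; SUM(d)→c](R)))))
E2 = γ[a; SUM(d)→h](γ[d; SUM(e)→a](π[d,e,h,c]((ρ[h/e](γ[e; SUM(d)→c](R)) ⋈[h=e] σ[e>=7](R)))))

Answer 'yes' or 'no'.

E1 stepwise |·|:
  R → 4
  σ[e>=7](R) → 1
  R → 4
  γ[e; SUM(d)→c](R) → 3
  ρ[h/e](γ[e; SUM(d)→c](R)) → 3
  (σ[e>=7](R) ⋈[e=h] ρ[h/e](γ[e; SUM(d)→c](R))) → 1
  γ[d; SUM(e)→a]((σ[e>=7](R) ⋈[e=h] ρ[h/e](γ[e; SUM(d)→c](R)))) → 1
  γ[a; SUM(d)→h](γ[d; SUM(e)→a]((σ[e>=7](R) ⋈[e=h] ρ[h/e](γ[e; SUM(d)→c](R))))) → 1
E2 stepwise |·|:
  R → 4
  γ[e; SUM(d)→c](R) → 3
  ρ[h/e](γ[e; SUM(d)→c](R)) → 3
  R → 4
  σ[e>=7](R) → 1
  (ρ[h/e](γ[e; SUM(d)→c](R)) ⋈[h=e] σ[e>=7](R)) → 1
  π[d,e,h,c]((ρ[h/e](γ[e; SUM(d)→c](R)) ⋈[h=e] σ[e>=7](R))) → 1
  γ[d; SUM(e)→a](π[d,e,h,c]((ρ[h/e](γ[e; SUM(d)→c](R)) ⋈[h=e] σ[e>=7](R)))) → 1
  γ[a; SUM(d)→h](γ[d; SUM(e)→a](π[d,e,h,c]((ρ[h/e](γ[e; SUM(d)→c](R)) ⋈[h=e] σ[e>=7](R))))) → 1

E1 and E2 produce the same multiset:
a | h
7 | 5

yes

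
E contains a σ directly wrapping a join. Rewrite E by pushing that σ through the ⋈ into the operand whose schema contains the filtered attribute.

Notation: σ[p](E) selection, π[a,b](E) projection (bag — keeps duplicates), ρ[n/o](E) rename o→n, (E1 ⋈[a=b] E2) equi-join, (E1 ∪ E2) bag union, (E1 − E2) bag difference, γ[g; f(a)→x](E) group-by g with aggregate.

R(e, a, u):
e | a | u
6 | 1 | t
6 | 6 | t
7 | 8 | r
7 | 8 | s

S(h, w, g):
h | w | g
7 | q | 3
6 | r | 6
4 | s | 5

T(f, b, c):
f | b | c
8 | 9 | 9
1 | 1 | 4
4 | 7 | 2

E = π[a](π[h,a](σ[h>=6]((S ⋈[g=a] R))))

σ filters on h, owned by the left side.
E' = π[a](π[h,a]((σ[h>=6](S) ⋈[g=a] R)))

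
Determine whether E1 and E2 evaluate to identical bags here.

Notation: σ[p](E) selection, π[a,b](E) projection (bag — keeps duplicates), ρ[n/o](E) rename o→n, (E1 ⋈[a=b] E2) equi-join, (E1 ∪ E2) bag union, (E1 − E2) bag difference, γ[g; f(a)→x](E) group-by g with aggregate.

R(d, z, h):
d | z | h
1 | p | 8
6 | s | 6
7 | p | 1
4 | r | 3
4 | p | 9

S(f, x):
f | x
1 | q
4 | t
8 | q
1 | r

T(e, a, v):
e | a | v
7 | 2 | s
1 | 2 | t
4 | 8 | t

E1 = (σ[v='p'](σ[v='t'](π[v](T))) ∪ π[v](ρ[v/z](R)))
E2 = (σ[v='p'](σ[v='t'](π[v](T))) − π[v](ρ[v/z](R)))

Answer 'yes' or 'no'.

E1 per-node cardinality:
  T → 3
  π[v](T) → 3
  σ[v='t'](π[v](T)) → 2
  σ[v='p'](σ[v='t'](π[v](T))) → 0
  R → 5
  ρ[v/z](R) → 5
  π[v](ρ[v/z](R)) → 5
  (σ[v='p'](σ[v='t'](π[v](T))) ∪ π[v](ρ[v/z](R))) → 5
E2 per-node cardinality:
  T → 3
  π[v](T) → 3
  σ[v='t'](π[v](T)) → 2
  σ[v='p'](σ[v='t'](π[v](T))) → 0
  R → 5
  ρ[v/z](R) → 5
  π[v](ρ[v/z](R)) → 5
  (σ[v='p'](σ[v='t'](π[v](T))) − π[v](ρ[v/z](R))) → 0

E1 result:
v
p
p
p
r
s
E2 result:
v
(0 rows)
Witness: ('p',) appears 3× in E1 but 0× in E2.

no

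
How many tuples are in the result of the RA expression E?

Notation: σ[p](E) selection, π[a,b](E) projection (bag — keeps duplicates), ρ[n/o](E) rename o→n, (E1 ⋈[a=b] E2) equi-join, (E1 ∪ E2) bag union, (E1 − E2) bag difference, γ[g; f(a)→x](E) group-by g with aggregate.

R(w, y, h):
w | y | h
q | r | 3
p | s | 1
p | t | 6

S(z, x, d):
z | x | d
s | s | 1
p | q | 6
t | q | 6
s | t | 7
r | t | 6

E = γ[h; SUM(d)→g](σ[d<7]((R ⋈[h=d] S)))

Row counts bottom-up:
  R → 3
  S → 5
  (R ⋈[h=d] S) → 4
  σ[d<7]((R ⋈[h=d] S)) → 4
  γ[h; SUM(d)→g](σ[d<7]((R ⋈[h=d] S))) → 2

|E| = 2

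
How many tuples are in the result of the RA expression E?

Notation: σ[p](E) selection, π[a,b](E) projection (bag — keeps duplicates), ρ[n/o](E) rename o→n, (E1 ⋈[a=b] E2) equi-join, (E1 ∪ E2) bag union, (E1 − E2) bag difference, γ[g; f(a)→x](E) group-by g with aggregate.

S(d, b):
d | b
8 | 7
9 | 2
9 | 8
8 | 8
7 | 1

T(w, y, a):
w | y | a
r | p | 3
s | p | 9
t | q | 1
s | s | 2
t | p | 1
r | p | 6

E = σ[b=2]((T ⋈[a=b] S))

Per-node cardinality:
  T → 6
  S → 5
  (T ⋈[a=b] S) → 3
  σ[b=2]((T ⋈[a=b] S)) → 1

|E| = 1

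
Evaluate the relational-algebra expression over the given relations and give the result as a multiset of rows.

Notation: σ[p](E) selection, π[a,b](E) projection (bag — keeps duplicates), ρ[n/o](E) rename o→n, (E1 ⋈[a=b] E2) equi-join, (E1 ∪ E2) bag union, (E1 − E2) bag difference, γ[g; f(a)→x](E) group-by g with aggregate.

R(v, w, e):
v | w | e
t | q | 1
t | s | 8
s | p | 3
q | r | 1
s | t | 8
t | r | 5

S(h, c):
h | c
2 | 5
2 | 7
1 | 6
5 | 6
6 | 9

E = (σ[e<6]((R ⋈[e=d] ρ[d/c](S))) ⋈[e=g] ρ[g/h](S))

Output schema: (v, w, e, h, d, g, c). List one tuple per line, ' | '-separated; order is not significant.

Per-node cardinality:
  R → 6
  S → 5
  ρ[d/c](S) → 5
  (R ⋈[e=d] ρ[d/c](S)) → 1
  σ[e<6]((R ⋈[e=d] ρ[d/c](S))) → 1
  S → 5
  ρ[g/h](S) → 5
  (σ[e<6]((R ⋈[e=d] ρ[d/c](S))) ⋈[e=g] ρ[g/h](S)) → 1

== RESULT ==
v | w | e | h | d | g | c
t | r | 5 | 2 | 5 | 5 | 6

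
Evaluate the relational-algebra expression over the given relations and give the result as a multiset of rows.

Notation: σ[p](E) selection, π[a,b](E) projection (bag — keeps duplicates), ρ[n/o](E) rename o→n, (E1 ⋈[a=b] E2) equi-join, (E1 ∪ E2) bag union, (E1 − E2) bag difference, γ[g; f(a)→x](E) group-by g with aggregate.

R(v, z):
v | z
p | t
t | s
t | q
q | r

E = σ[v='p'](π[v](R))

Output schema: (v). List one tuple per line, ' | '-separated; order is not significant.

Subexpression sizes:
  R → 4
  π[v](R) → 4
  σ[v='p'](π[v](R)) → 1

== RESULT ==
v
p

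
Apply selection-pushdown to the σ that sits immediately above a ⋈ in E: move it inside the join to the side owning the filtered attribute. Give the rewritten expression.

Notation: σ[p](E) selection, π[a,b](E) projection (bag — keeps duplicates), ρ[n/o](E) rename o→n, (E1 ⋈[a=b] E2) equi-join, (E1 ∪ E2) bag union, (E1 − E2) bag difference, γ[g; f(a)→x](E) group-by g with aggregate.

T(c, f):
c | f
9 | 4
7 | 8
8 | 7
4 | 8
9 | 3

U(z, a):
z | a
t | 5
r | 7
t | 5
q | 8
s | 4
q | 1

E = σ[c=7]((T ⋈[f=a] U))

σ filters on c, owned by the left side.
E' = (σ[c=7](T) ⋈[f=a] U)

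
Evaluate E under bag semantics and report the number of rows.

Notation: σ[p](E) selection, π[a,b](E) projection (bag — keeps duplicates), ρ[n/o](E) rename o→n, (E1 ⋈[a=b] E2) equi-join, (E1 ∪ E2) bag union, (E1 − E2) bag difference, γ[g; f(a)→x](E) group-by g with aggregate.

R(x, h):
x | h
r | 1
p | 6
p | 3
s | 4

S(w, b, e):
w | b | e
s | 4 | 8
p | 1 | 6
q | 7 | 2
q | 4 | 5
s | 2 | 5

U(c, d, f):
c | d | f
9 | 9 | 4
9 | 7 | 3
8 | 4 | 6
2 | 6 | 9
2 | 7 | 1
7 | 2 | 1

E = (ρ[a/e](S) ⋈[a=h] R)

Per-node cardinality:
  S → 5
  ρ[a/e](S) → 5
  R → 4
  (ρ[a/e](S) ⋈[a=h] R) → 1

|E| = 1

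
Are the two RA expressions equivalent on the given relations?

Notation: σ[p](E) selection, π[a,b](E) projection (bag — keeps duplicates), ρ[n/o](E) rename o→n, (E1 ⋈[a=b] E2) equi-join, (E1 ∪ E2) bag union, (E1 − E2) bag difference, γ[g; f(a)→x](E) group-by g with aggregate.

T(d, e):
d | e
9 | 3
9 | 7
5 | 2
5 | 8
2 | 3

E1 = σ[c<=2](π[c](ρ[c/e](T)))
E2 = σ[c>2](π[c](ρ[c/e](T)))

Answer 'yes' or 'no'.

E1 row counts bottom-up:
  T → 5
  ρ[c/e](T) → 5
  π[c](ρ[c/e](T)) → 5
  σ[c<=2](π[c](ρ[c/e](T))) → 1
E2 row counts bottom-up:
  T → 5
  ρ[c/e](T) → 5
  π[c](ρ[c/e](T)) → 5
  σ[c>2](π[c](ρ[c/e](T))) → 4

E1 result:
c
2
E2 result:
c
3
3
7
8
Witness: (3,) appears 0× in E1 but 2× in E2.

no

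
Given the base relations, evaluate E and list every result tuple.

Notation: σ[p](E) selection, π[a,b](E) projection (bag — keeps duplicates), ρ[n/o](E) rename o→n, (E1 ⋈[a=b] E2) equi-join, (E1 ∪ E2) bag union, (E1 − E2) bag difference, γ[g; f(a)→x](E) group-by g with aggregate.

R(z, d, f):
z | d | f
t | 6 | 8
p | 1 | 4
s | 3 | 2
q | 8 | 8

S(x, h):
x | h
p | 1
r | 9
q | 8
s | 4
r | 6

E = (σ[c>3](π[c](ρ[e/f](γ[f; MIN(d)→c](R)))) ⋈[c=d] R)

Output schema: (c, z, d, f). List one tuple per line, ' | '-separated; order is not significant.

Subexpression sizes:
  R → 4
  γ[f; MIN(d)→c](R) → 3
  ρ[e/f](γ[f; MIN(d)→c](R)) → 3
  π[c](ρ[e/f](γ[f; MIN(d)→c](R))) → 3
  σ[c>3](π[c](ρ[e/f](γ[f; MIN(d)→c](R)))) → 1
  R → 4
  (σ[c>3](π[c](ρ[e/f](γ[f; MIN(d)→c](R)))) ⋈[c=d] R) → 1

== RESULT ==
c | z | d | f
6 | t | 6 | 8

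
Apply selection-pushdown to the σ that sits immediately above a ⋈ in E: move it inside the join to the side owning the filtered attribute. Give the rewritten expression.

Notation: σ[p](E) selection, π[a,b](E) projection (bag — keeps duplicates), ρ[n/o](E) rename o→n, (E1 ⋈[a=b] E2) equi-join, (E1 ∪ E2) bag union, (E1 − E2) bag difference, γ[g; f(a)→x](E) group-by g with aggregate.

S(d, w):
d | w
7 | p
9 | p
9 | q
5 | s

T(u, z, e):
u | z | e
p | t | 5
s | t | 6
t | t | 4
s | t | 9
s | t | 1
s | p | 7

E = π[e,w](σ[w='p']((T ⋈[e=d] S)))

σ filters on w, owned by the right side.
E' = π[e,w]((T ⋈[e=d] σ[w='p'](S)))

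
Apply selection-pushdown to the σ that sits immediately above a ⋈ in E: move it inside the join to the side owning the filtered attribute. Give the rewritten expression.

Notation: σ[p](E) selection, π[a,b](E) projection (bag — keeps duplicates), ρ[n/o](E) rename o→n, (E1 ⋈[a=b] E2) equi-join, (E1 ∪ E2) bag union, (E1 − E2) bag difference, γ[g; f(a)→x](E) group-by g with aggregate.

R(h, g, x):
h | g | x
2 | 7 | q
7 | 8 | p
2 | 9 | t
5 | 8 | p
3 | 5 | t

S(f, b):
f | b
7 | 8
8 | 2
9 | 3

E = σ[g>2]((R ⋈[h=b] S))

σ filters on g, owned by the left side.
E' = (σ[g>2](R) ⋈[h=b] S)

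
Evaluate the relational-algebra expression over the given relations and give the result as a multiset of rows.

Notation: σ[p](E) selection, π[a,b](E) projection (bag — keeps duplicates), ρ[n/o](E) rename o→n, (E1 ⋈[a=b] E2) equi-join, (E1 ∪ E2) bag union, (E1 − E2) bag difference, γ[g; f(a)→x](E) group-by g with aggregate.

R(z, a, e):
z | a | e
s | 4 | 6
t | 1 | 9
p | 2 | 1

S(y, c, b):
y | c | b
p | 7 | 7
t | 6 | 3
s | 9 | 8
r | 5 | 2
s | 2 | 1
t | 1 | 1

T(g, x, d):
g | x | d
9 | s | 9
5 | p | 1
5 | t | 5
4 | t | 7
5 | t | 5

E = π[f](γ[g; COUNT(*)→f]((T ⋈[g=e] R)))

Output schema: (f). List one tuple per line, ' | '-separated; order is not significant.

Stepwise |·|:
  T → 5
  R → 3
  (T ⋈[g=e] R) → 1
  γ[g; COUNT(*)→f]((T ⋈[g=e] R)) → 1
  π[f](γ[g; COUNT(*)→f]((T ⋈[g=e] R))) → 1

== RESULT ==
f
1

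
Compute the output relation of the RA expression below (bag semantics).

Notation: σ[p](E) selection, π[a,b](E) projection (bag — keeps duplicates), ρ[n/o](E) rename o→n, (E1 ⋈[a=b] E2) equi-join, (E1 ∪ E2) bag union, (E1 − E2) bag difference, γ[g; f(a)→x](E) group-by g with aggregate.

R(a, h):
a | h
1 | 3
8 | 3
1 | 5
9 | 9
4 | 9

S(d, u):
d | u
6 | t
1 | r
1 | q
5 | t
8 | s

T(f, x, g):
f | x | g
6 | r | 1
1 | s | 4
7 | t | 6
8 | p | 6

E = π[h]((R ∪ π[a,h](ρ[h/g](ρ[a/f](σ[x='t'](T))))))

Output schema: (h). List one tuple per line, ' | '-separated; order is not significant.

Stepwise |·|:
  R → 5
  T → 4
  σ[x='t'](T) → 1
  ρ[a/f](σ[x='t'](T)) → 1
  ρ[h/g](ρ[a/f](σ[x='t'](T))) → 1
  π[a,h](ρ[h/g](ρ[a/f](σ[x='t'](T)))) → 1
  (R ∪ π[a,h](ρ[h/g](ρ[a/f](σ[x='t'](T))))) → 6
  π[h]((R ∪ π[a,h](ρ[h/g](ρ[a/f](σ[x='t'](T)))))) → 6

== RESULT ==
h
3
3
5
6
9
9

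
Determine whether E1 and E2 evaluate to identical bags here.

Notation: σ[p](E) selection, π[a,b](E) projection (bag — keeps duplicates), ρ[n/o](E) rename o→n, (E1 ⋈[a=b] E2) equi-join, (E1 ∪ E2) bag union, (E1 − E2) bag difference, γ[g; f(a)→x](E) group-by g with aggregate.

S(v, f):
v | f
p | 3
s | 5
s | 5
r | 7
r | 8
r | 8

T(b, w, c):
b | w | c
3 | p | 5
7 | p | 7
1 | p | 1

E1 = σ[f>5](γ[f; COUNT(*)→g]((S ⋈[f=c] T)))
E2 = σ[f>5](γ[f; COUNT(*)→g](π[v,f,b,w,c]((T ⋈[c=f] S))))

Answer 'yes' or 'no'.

E1 per-node cardinality:
  S → 6
  T → 3
  (S ⋈[f=c] T) → 3
  γ[f; COUNT(*)→g]((S ⋈[f=c] T)) → 2
  σ[f>5](γ[f; COUNT(*)→g]((S ⋈[f=c] T))) → 1
E2 per-node cardinality:
  T → 3
  S → 6
  (T ⋈[c=f] S) → 3
  π[v,f,b,w,c]((T ⋈[c=f] S)) → 3
  γ[f; COUNT(*)→g](π[v,f,b,w,c]((T ⋈[c=f] S))) → 2
  σ[f>5](γ[f; COUNT(*)→g](π[v,f,b,w,c]((T ⋈[c=f] S)))) → 1

E1 and E2 produce the same multiset:
f | g
7 | 1

yes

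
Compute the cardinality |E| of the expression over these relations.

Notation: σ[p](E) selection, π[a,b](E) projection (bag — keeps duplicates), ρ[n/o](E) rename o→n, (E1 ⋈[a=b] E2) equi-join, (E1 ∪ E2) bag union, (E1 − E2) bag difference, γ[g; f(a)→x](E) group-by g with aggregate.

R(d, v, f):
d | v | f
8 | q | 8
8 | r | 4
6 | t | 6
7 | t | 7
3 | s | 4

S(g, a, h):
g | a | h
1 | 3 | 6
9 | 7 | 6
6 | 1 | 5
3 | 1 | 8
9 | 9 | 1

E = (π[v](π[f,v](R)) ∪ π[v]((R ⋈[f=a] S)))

Stepwise |·|:
  R → 5
  π[f,v](R) → 5
  π[v](π[f,v](R)) → 5
  R → 5
  S → 5
  (R ⋈[f=a] S) → 1
  π[v]((R ⋈[f=a] S)) → 1
  (π[v](π[f,v](R)) ∪ π[v]((R ⋈[f=a] S))) → 6

|E| = 6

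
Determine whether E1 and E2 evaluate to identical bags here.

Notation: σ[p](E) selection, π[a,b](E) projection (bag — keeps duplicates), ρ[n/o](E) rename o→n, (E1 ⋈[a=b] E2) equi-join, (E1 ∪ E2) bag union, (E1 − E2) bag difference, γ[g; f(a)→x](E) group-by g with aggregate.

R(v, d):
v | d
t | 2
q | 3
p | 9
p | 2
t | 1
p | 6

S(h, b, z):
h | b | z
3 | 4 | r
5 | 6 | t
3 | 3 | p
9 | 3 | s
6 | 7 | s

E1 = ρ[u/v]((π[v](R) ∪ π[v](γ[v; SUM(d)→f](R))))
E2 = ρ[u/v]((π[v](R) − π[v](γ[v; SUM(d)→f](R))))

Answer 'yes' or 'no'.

E1 subexpression sizes:
  R → 6
  π[v](R) → 6
  R → 6
  γ[v; SUM(d)→f](R) → 3
  π[v](γ[v; SUM(d)→f](R)) → 3
  (π[v](R) ∪ π[v](γ[v; SUM(d)→f](R))) → 9
  ρ[u/v]((π[v](R) ∪ π[v](γ[v; SUM(d)→f](R)))) → 9
E2 subexpression sizes:
  R → 6
  π[v](R) → 6
  R → 6
  γ[v; SUM(d)→f](R) → 3
  π[v](γ[v; SUM(d)→f](R)) → 3
  (π[v](R) − π[v](γ[v; SUM(d)→f](R))) → 3
  ρ[u/v]((π[v](R) − π[v](γ[v; SUM(d)→f](R)))) → 3

E1 result:
u
p
p
p
p
q
q
t
t
t
E2 result:
u
p
p
t
Witness: ('q',) appears 2× in E1 but 0× in E2.

no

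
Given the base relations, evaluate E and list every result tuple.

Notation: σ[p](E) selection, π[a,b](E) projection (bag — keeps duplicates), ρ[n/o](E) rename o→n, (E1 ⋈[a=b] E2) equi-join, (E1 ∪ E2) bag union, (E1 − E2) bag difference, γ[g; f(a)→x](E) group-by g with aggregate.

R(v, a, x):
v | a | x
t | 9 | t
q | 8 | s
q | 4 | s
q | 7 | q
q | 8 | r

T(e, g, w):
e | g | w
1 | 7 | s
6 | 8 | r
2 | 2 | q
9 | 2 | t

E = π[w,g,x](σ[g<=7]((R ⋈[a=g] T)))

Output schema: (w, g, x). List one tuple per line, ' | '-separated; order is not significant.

Per-node cardinality:
  R → 5
  T → 4
  (R ⋈[a=g] T) → 3
  σ[g<=7]((R ⋈[a=g] T)) → 1
  π[w,g,x](σ[g<=7]((R ⋈[a=g] T))) → 1

== RESULT ==
w | g | x
s | 7 | q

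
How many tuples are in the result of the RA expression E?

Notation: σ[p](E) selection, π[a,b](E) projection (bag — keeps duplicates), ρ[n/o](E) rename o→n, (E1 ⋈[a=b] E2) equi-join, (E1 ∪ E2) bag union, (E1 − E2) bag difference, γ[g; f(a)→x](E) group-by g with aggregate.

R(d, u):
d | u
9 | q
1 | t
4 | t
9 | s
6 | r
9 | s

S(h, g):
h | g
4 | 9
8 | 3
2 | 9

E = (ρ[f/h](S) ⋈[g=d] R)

Row counts bottom-up:
  S → 3
  ρ[f/h](S) → 3
  R → 6
  (ρ[f/h](S) ⋈[g=d] R) → 6

|E| = 6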